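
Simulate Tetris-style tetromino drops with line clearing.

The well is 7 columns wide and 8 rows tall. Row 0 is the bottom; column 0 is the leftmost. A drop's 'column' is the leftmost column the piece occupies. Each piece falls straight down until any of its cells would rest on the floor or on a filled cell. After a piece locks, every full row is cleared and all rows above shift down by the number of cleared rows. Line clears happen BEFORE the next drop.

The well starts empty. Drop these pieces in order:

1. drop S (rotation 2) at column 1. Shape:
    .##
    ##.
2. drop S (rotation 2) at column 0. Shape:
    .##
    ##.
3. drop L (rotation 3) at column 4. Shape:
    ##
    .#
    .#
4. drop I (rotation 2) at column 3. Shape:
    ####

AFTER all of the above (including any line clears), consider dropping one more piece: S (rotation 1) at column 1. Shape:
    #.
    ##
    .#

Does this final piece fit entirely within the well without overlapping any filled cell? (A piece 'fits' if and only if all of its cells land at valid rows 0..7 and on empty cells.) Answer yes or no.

Drop 1: S rot2 at col 1 lands with bottom-row=0; cleared 0 line(s) (total 0); column heights now [0 1 2 2 0 0 0], max=2
Drop 2: S rot2 at col 0 lands with bottom-row=1; cleared 0 line(s) (total 0); column heights now [2 3 3 2 0 0 0], max=3
Drop 3: L rot3 at col 4 lands with bottom-row=0; cleared 0 line(s) (total 0); column heights now [2 3 3 2 3 3 0], max=3
Drop 4: I rot2 at col 3 lands with bottom-row=3; cleared 0 line(s) (total 0); column heights now [2 3 3 4 4 4 4], max=4
Test piece S rot1 at col 1 (width 2): heights before test = [2 3 3 4 4 4 4]; fits = True

Answer: yes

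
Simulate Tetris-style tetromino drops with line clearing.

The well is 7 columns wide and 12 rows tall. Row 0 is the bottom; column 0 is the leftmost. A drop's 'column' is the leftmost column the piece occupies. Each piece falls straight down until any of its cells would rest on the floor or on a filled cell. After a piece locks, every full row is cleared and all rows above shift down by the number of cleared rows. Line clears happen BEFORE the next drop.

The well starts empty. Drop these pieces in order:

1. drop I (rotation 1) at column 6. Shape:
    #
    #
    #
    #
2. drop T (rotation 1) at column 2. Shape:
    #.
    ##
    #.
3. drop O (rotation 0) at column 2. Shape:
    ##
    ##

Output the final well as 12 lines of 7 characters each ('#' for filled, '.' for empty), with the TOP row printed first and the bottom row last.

Drop 1: I rot1 at col 6 lands with bottom-row=0; cleared 0 line(s) (total 0); column heights now [0 0 0 0 0 0 4], max=4
Drop 2: T rot1 at col 2 lands with bottom-row=0; cleared 0 line(s) (total 0); column heights now [0 0 3 2 0 0 4], max=4
Drop 3: O rot0 at col 2 lands with bottom-row=3; cleared 0 line(s) (total 0); column heights now [0 0 5 5 0 0 4], max=5

Answer: .......
.......
.......
.......
.......
.......
.......
..##...
..##..#
..#...#
..##..#
..#...#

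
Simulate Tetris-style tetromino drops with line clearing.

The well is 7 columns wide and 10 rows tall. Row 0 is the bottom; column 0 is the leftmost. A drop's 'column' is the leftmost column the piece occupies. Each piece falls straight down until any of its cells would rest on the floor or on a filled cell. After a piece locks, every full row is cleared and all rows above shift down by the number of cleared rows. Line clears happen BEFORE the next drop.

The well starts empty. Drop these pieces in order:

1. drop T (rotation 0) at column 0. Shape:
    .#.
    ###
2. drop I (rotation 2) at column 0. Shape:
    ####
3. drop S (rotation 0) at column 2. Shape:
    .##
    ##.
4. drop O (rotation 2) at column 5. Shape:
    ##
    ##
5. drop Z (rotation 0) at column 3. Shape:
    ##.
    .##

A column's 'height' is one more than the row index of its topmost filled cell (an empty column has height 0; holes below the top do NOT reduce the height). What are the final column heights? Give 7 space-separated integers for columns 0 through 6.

Answer: 3 3 4 7 7 6 2

Derivation:
Drop 1: T rot0 at col 0 lands with bottom-row=0; cleared 0 line(s) (total 0); column heights now [1 2 1 0 0 0 0], max=2
Drop 2: I rot2 at col 0 lands with bottom-row=2; cleared 0 line(s) (total 0); column heights now [3 3 3 3 0 0 0], max=3
Drop 3: S rot0 at col 2 lands with bottom-row=3; cleared 0 line(s) (total 0); column heights now [3 3 4 5 5 0 0], max=5
Drop 4: O rot2 at col 5 lands with bottom-row=0; cleared 0 line(s) (total 0); column heights now [3 3 4 5 5 2 2], max=5
Drop 5: Z rot0 at col 3 lands with bottom-row=5; cleared 0 line(s) (total 0); column heights now [3 3 4 7 7 6 2], max=7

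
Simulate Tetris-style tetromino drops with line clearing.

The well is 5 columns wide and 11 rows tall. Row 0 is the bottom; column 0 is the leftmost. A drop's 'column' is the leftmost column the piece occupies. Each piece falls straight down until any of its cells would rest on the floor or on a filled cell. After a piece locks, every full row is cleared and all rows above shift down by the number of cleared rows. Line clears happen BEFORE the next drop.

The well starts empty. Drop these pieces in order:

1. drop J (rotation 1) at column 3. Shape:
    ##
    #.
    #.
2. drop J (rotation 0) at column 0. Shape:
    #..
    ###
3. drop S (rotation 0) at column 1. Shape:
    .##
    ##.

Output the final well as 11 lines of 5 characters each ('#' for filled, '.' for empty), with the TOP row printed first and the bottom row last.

Answer: .....
.....
.....
.....
.....
.....
.....
..##.
.####
#..#.
####.

Derivation:
Drop 1: J rot1 at col 3 lands with bottom-row=0; cleared 0 line(s) (total 0); column heights now [0 0 0 3 3], max=3
Drop 2: J rot0 at col 0 lands with bottom-row=0; cleared 0 line(s) (total 0); column heights now [2 1 1 3 3], max=3
Drop 3: S rot0 at col 1 lands with bottom-row=2; cleared 0 line(s) (total 0); column heights now [2 3 4 4 3], max=4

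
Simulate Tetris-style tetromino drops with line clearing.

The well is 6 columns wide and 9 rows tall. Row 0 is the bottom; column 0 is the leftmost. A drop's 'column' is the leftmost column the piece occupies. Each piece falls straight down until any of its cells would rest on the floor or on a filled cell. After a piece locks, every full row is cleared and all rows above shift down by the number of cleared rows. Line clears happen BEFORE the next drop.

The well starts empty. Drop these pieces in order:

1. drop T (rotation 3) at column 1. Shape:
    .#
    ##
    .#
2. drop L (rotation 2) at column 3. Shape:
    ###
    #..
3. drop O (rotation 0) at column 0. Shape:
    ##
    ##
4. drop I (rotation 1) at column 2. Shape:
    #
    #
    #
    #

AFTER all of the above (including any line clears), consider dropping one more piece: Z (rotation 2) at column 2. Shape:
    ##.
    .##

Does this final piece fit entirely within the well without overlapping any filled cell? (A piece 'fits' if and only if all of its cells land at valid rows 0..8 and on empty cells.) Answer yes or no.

Answer: yes

Derivation:
Drop 1: T rot3 at col 1 lands with bottom-row=0; cleared 0 line(s) (total 0); column heights now [0 2 3 0 0 0], max=3
Drop 2: L rot2 at col 3 lands with bottom-row=0; cleared 0 line(s) (total 0); column heights now [0 2 3 2 2 2], max=3
Drop 3: O rot0 at col 0 lands with bottom-row=2; cleared 0 line(s) (total 0); column heights now [4 4 3 2 2 2], max=4
Drop 4: I rot1 at col 2 lands with bottom-row=3; cleared 0 line(s) (total 0); column heights now [4 4 7 2 2 2], max=7
Test piece Z rot2 at col 2 (width 3): heights before test = [4 4 7 2 2 2]; fits = True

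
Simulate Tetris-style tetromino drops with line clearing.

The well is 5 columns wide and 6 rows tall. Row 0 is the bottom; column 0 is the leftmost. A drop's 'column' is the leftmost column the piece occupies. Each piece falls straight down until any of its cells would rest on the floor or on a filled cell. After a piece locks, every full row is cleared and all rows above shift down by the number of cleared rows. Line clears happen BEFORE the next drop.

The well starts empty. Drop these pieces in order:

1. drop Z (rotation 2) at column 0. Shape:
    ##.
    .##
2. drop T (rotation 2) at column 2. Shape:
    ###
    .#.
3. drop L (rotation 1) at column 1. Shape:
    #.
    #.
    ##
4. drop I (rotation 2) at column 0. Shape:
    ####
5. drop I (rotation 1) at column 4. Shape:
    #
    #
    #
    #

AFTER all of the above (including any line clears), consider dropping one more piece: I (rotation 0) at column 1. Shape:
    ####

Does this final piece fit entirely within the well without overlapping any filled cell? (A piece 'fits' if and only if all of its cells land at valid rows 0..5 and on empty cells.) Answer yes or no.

Answer: yes

Derivation:
Drop 1: Z rot2 at col 0 lands with bottom-row=0; cleared 0 line(s) (total 0); column heights now [2 2 1 0 0], max=2
Drop 2: T rot2 at col 2 lands with bottom-row=0; cleared 1 line(s) (total 1); column heights now [0 1 1 1 0], max=1
Drop 3: L rot1 at col 1 lands with bottom-row=1; cleared 0 line(s) (total 1); column heights now [0 4 2 1 0], max=4
Drop 4: I rot2 at col 0 lands with bottom-row=4; cleared 0 line(s) (total 1); column heights now [5 5 5 5 0], max=5
Drop 5: I rot1 at col 4 lands with bottom-row=0; cleared 0 line(s) (total 1); column heights now [5 5 5 5 4], max=5
Test piece I rot0 at col 1 (width 4): heights before test = [5 5 5 5 4]; fits = True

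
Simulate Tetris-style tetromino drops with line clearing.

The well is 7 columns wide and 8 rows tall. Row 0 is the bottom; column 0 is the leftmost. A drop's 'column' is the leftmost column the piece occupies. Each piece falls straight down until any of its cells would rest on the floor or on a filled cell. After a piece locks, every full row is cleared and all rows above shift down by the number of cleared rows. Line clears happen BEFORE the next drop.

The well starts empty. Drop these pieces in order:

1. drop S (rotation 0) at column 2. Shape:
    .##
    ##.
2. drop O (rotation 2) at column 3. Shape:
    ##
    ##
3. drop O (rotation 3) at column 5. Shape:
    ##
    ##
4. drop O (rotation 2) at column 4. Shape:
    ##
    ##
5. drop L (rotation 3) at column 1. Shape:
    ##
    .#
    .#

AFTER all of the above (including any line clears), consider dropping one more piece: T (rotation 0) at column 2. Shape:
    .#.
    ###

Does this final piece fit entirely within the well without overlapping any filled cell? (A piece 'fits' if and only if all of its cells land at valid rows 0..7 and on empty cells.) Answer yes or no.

Drop 1: S rot0 at col 2 lands with bottom-row=0; cleared 0 line(s) (total 0); column heights now [0 0 1 2 2 0 0], max=2
Drop 2: O rot2 at col 3 lands with bottom-row=2; cleared 0 line(s) (total 0); column heights now [0 0 1 4 4 0 0], max=4
Drop 3: O rot3 at col 5 lands with bottom-row=0; cleared 0 line(s) (total 0); column heights now [0 0 1 4 4 2 2], max=4
Drop 4: O rot2 at col 4 lands with bottom-row=4; cleared 0 line(s) (total 0); column heights now [0 0 1 4 6 6 2], max=6
Drop 5: L rot3 at col 1 lands with bottom-row=1; cleared 0 line(s) (total 0); column heights now [0 4 4 4 6 6 2], max=6
Test piece T rot0 at col 2 (width 3): heights before test = [0 4 4 4 6 6 2]; fits = True

Answer: yes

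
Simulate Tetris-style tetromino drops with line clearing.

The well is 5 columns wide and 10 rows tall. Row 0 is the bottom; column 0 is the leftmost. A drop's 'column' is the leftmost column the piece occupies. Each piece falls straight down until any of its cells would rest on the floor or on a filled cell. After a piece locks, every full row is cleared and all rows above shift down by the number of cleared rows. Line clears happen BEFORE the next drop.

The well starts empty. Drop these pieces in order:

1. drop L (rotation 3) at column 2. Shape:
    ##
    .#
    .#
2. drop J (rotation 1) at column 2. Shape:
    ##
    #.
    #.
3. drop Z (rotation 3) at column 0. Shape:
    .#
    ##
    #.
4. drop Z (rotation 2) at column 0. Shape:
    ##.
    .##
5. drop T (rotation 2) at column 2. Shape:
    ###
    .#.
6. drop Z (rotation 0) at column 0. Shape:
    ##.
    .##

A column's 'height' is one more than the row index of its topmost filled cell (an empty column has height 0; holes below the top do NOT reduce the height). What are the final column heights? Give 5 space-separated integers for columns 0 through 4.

Answer: 9 9 8 7 0

Derivation:
Drop 1: L rot3 at col 2 lands with bottom-row=0; cleared 0 line(s) (total 0); column heights now [0 0 3 3 0], max=3
Drop 2: J rot1 at col 2 lands with bottom-row=3; cleared 0 line(s) (total 0); column heights now [0 0 6 6 0], max=6
Drop 3: Z rot3 at col 0 lands with bottom-row=0; cleared 0 line(s) (total 0); column heights now [2 3 6 6 0], max=6
Drop 4: Z rot2 at col 0 lands with bottom-row=6; cleared 0 line(s) (total 0); column heights now [8 8 7 6 0], max=8
Drop 5: T rot2 at col 2 lands with bottom-row=6; cleared 1 line(s) (total 1); column heights now [2 7 7 7 0], max=7
Drop 6: Z rot0 at col 0 lands with bottom-row=7; cleared 0 line(s) (total 1); column heights now [9 9 8 7 0], max=9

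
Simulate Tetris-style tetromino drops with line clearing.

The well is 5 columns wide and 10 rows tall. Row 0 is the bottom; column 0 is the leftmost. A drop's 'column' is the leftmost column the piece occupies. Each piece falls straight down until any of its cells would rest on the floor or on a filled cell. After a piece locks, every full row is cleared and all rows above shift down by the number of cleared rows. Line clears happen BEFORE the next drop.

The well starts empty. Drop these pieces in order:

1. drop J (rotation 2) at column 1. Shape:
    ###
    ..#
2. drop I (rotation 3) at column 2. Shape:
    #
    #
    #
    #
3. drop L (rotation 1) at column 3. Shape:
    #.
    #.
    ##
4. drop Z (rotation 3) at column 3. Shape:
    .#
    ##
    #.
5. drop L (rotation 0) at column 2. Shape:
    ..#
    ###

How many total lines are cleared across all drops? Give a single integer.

Drop 1: J rot2 at col 1 lands with bottom-row=0; cleared 0 line(s) (total 0); column heights now [0 2 2 2 0], max=2
Drop 2: I rot3 at col 2 lands with bottom-row=2; cleared 0 line(s) (total 0); column heights now [0 2 6 2 0], max=6
Drop 3: L rot1 at col 3 lands with bottom-row=2; cleared 0 line(s) (total 0); column heights now [0 2 6 5 3], max=6
Drop 4: Z rot3 at col 3 lands with bottom-row=5; cleared 0 line(s) (total 0); column heights now [0 2 6 7 8], max=8
Drop 5: L rot0 at col 2 lands with bottom-row=8; cleared 0 line(s) (total 0); column heights now [0 2 9 9 10], max=10

Answer: 0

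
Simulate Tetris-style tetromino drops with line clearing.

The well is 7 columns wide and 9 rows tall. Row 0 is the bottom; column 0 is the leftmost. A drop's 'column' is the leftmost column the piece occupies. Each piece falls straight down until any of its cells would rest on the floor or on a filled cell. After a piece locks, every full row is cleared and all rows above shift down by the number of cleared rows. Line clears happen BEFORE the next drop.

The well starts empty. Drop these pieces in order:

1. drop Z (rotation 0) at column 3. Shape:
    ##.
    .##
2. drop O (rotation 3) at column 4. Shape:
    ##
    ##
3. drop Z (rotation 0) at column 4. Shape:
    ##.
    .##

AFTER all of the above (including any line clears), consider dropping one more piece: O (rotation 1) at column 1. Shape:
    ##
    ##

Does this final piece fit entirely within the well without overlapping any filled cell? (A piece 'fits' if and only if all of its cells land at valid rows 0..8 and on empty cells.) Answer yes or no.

Answer: yes

Derivation:
Drop 1: Z rot0 at col 3 lands with bottom-row=0; cleared 0 line(s) (total 0); column heights now [0 0 0 2 2 1 0], max=2
Drop 2: O rot3 at col 4 lands with bottom-row=2; cleared 0 line(s) (total 0); column heights now [0 0 0 2 4 4 0], max=4
Drop 3: Z rot0 at col 4 lands with bottom-row=4; cleared 0 line(s) (total 0); column heights now [0 0 0 2 6 6 5], max=6
Test piece O rot1 at col 1 (width 2): heights before test = [0 0 0 2 6 6 5]; fits = True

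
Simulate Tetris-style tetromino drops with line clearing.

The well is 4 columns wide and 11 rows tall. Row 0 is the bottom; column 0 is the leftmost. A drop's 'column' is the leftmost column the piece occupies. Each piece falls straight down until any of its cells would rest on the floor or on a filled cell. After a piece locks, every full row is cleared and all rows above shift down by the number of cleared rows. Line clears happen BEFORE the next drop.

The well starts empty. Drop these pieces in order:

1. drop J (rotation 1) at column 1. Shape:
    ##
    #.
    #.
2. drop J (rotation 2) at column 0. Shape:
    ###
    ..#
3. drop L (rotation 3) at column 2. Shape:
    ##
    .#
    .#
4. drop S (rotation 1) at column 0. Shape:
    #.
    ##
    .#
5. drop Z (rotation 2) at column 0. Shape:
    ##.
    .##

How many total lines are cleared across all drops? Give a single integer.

Answer: 2

Derivation:
Drop 1: J rot1 at col 1 lands with bottom-row=0; cleared 0 line(s) (total 0); column heights now [0 3 3 0], max=3
Drop 2: J rot2 at col 0 lands with bottom-row=3; cleared 0 line(s) (total 0); column heights now [5 5 5 0], max=5
Drop 3: L rot3 at col 2 lands with bottom-row=3; cleared 1 line(s) (total 1); column heights now [0 3 5 5], max=5
Drop 4: S rot1 at col 0 lands with bottom-row=3; cleared 1 line(s) (total 2); column heights now [5 4 4 4], max=5
Drop 5: Z rot2 at col 0 lands with bottom-row=4; cleared 0 line(s) (total 2); column heights now [6 6 5 4], max=6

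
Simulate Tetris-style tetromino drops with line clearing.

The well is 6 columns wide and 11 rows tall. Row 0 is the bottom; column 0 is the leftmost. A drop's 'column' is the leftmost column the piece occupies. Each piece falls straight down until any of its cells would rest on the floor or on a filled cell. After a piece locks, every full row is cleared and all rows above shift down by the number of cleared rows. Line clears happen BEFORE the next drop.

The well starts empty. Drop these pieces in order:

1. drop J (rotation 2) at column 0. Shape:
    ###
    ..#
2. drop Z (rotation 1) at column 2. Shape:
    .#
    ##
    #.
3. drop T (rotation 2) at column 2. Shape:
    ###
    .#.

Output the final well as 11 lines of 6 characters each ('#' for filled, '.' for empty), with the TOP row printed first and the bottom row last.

Answer: ......
......
......
......
..###.
...#..
...#..
..##..
..#...
###...
..#...

Derivation:
Drop 1: J rot2 at col 0 lands with bottom-row=0; cleared 0 line(s) (total 0); column heights now [2 2 2 0 0 0], max=2
Drop 2: Z rot1 at col 2 lands with bottom-row=2; cleared 0 line(s) (total 0); column heights now [2 2 4 5 0 0], max=5
Drop 3: T rot2 at col 2 lands with bottom-row=5; cleared 0 line(s) (total 0); column heights now [2 2 7 7 7 0], max=7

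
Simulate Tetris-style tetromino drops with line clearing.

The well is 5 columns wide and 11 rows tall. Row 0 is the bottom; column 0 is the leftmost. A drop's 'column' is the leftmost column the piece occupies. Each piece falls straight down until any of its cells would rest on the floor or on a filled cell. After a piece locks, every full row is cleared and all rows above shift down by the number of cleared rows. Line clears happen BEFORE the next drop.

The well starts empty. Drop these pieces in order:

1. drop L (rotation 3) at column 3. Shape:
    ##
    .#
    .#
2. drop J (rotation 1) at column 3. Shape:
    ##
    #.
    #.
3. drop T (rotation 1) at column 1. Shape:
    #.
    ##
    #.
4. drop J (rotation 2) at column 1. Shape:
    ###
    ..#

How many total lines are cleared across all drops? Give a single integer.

Answer: 0

Derivation:
Drop 1: L rot3 at col 3 lands with bottom-row=0; cleared 0 line(s) (total 0); column heights now [0 0 0 3 3], max=3
Drop 2: J rot1 at col 3 lands with bottom-row=3; cleared 0 line(s) (total 0); column heights now [0 0 0 6 6], max=6
Drop 3: T rot1 at col 1 lands with bottom-row=0; cleared 0 line(s) (total 0); column heights now [0 3 2 6 6], max=6
Drop 4: J rot2 at col 1 lands with bottom-row=6; cleared 0 line(s) (total 0); column heights now [0 8 8 8 6], max=8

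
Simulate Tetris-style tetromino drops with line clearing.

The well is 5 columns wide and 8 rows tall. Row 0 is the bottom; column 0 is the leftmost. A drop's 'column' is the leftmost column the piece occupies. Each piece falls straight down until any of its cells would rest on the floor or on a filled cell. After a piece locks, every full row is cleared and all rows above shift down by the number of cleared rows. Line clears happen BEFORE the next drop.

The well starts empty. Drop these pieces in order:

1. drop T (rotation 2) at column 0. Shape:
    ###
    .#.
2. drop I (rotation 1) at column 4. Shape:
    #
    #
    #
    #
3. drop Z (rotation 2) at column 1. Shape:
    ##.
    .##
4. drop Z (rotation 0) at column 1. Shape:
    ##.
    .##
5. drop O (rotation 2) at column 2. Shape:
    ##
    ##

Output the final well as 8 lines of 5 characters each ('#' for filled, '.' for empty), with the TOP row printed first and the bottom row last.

Answer: ..##.
..##.
.##..
..##.
.##.#
..###
###.#
.#..#

Derivation:
Drop 1: T rot2 at col 0 lands with bottom-row=0; cleared 0 line(s) (total 0); column heights now [2 2 2 0 0], max=2
Drop 2: I rot1 at col 4 lands with bottom-row=0; cleared 0 line(s) (total 0); column heights now [2 2 2 0 4], max=4
Drop 3: Z rot2 at col 1 lands with bottom-row=2; cleared 0 line(s) (total 0); column heights now [2 4 4 3 4], max=4
Drop 4: Z rot0 at col 1 lands with bottom-row=4; cleared 0 line(s) (total 0); column heights now [2 6 6 5 4], max=6
Drop 5: O rot2 at col 2 lands with bottom-row=6; cleared 0 line(s) (total 0); column heights now [2 6 8 8 4], max=8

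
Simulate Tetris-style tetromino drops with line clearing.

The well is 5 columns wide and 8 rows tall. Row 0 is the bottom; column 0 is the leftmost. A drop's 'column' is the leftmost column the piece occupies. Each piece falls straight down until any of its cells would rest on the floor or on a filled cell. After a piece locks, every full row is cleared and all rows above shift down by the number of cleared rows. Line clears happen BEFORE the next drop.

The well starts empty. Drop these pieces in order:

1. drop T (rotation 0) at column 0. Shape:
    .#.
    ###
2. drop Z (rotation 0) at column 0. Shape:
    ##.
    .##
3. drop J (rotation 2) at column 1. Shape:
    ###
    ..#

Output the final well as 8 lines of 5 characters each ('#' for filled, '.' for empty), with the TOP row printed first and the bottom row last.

Drop 1: T rot0 at col 0 lands with bottom-row=0; cleared 0 line(s) (total 0); column heights now [1 2 1 0 0], max=2
Drop 2: Z rot0 at col 0 lands with bottom-row=2; cleared 0 line(s) (total 0); column heights now [4 4 3 0 0], max=4
Drop 3: J rot2 at col 1 lands with bottom-row=3; cleared 0 line(s) (total 0); column heights now [4 5 5 5 0], max=5

Answer: .....
.....
.....
.###.
##.#.
.##..
.#...
###..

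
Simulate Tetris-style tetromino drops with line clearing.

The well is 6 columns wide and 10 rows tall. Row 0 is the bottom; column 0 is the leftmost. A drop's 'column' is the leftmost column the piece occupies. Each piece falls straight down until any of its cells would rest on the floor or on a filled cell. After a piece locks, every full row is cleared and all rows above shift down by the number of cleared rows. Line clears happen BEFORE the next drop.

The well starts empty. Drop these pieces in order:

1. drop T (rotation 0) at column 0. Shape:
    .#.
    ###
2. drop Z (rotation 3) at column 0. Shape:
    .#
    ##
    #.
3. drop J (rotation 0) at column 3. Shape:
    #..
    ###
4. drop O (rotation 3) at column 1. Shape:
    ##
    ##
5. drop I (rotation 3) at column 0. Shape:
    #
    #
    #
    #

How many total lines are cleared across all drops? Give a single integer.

Answer: 1

Derivation:
Drop 1: T rot0 at col 0 lands with bottom-row=0; cleared 0 line(s) (total 0); column heights now [1 2 1 0 0 0], max=2
Drop 2: Z rot3 at col 0 lands with bottom-row=1; cleared 0 line(s) (total 0); column heights now [3 4 1 0 0 0], max=4
Drop 3: J rot0 at col 3 lands with bottom-row=0; cleared 1 line(s) (total 1); column heights now [2 3 0 1 0 0], max=3
Drop 4: O rot3 at col 1 lands with bottom-row=3; cleared 0 line(s) (total 1); column heights now [2 5 5 1 0 0], max=5
Drop 5: I rot3 at col 0 lands with bottom-row=2; cleared 0 line(s) (total 1); column heights now [6 5 5 1 0 0], max=6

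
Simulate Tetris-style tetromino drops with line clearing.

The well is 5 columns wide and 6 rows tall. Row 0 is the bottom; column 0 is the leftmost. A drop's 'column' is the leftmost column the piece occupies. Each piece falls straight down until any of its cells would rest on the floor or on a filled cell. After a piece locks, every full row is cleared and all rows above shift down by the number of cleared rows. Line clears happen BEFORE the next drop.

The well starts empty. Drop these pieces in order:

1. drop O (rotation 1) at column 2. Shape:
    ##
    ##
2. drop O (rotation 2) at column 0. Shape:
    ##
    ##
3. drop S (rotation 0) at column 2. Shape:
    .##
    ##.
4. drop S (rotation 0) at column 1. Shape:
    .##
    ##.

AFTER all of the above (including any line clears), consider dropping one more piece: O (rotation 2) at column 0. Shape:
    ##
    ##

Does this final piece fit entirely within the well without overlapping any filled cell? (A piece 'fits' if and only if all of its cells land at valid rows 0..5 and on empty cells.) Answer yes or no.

Drop 1: O rot1 at col 2 lands with bottom-row=0; cleared 0 line(s) (total 0); column heights now [0 0 2 2 0], max=2
Drop 2: O rot2 at col 0 lands with bottom-row=0; cleared 0 line(s) (total 0); column heights now [2 2 2 2 0], max=2
Drop 3: S rot0 at col 2 lands with bottom-row=2; cleared 0 line(s) (total 0); column heights now [2 2 3 4 4], max=4
Drop 4: S rot0 at col 1 lands with bottom-row=3; cleared 0 line(s) (total 0); column heights now [2 4 5 5 4], max=5
Test piece O rot2 at col 0 (width 2): heights before test = [2 4 5 5 4]; fits = True

Answer: yes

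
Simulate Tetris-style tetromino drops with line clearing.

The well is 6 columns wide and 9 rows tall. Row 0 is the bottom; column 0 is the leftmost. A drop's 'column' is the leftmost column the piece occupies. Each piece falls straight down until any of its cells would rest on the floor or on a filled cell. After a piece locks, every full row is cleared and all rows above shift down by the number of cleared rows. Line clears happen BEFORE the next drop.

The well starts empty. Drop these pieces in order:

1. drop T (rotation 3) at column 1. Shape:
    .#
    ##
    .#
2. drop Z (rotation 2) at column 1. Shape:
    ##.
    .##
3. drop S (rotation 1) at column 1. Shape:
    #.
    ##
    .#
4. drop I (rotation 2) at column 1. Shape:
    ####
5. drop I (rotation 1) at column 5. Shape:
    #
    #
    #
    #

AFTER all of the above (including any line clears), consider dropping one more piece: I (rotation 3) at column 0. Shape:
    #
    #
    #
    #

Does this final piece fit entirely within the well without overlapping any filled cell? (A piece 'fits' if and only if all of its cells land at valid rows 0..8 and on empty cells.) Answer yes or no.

Drop 1: T rot3 at col 1 lands with bottom-row=0; cleared 0 line(s) (total 0); column heights now [0 2 3 0 0 0], max=3
Drop 2: Z rot2 at col 1 lands with bottom-row=3; cleared 0 line(s) (total 0); column heights now [0 5 5 4 0 0], max=5
Drop 3: S rot1 at col 1 lands with bottom-row=5; cleared 0 line(s) (total 0); column heights now [0 8 7 4 0 0], max=8
Drop 4: I rot2 at col 1 lands with bottom-row=8; cleared 0 line(s) (total 0); column heights now [0 9 9 9 9 0], max=9
Drop 5: I rot1 at col 5 lands with bottom-row=0; cleared 0 line(s) (total 0); column heights now [0 9 9 9 9 4], max=9
Test piece I rot3 at col 0 (width 1): heights before test = [0 9 9 9 9 4]; fits = True

Answer: yes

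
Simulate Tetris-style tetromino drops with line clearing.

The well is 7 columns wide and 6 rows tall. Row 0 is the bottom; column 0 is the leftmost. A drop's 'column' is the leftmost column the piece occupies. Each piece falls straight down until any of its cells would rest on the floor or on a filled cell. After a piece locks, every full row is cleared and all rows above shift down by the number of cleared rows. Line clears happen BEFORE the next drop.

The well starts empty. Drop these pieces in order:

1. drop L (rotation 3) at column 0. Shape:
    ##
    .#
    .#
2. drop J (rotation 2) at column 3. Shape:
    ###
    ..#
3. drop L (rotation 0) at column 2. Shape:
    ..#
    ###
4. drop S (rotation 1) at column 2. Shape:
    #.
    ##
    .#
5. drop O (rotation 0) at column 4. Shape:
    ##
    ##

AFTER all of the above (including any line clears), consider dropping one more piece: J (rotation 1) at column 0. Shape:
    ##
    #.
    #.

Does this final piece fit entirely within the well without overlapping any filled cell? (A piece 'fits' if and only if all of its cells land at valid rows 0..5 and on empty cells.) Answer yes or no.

Answer: yes

Derivation:
Drop 1: L rot3 at col 0 lands with bottom-row=0; cleared 0 line(s) (total 0); column heights now [3 3 0 0 0 0 0], max=3
Drop 2: J rot2 at col 3 lands with bottom-row=0; cleared 0 line(s) (total 0); column heights now [3 3 0 2 2 2 0], max=3
Drop 3: L rot0 at col 2 lands with bottom-row=2; cleared 0 line(s) (total 0); column heights now [3 3 3 3 4 2 0], max=4
Drop 4: S rot1 at col 2 lands with bottom-row=3; cleared 0 line(s) (total 0); column heights now [3 3 6 5 4 2 0], max=6
Drop 5: O rot0 at col 4 lands with bottom-row=4; cleared 0 line(s) (total 0); column heights now [3 3 6 5 6 6 0], max=6
Test piece J rot1 at col 0 (width 2): heights before test = [3 3 6 5 6 6 0]; fits = True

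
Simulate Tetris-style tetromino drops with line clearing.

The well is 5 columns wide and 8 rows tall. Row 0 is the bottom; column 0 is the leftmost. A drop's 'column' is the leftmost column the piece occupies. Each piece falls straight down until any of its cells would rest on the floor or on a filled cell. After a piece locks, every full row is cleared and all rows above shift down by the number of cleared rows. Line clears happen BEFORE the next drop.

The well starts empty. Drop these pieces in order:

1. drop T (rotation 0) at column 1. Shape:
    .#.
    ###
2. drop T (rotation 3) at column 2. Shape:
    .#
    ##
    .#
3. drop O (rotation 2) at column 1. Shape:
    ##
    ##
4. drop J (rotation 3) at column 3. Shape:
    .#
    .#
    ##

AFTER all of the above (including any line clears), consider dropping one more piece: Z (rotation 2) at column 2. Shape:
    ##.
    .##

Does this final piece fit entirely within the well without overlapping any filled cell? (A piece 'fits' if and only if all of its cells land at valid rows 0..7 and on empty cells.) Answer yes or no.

Answer: no

Derivation:
Drop 1: T rot0 at col 1 lands with bottom-row=0; cleared 0 line(s) (total 0); column heights now [0 1 2 1 0], max=2
Drop 2: T rot3 at col 2 lands with bottom-row=1; cleared 0 line(s) (total 0); column heights now [0 1 3 4 0], max=4
Drop 3: O rot2 at col 1 lands with bottom-row=3; cleared 0 line(s) (total 0); column heights now [0 5 5 4 0], max=5
Drop 4: J rot3 at col 3 lands with bottom-row=4; cleared 0 line(s) (total 0); column heights now [0 5 5 5 7], max=7
Test piece Z rot2 at col 2 (width 3): heights before test = [0 5 5 5 7]; fits = False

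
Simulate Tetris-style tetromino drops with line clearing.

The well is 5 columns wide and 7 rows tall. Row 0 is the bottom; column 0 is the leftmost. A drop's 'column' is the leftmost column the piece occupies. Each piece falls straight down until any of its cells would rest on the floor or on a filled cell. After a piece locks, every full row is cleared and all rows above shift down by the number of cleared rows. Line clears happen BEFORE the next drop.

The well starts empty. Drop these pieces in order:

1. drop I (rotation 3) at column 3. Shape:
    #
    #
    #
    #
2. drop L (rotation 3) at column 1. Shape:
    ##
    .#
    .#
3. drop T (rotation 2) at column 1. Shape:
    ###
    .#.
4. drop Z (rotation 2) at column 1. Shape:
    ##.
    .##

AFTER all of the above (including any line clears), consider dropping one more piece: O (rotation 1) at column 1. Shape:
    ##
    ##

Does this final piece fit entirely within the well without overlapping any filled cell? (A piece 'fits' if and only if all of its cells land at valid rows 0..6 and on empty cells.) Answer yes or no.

Answer: no

Derivation:
Drop 1: I rot3 at col 3 lands with bottom-row=0; cleared 0 line(s) (total 0); column heights now [0 0 0 4 0], max=4
Drop 2: L rot3 at col 1 lands with bottom-row=0; cleared 0 line(s) (total 0); column heights now [0 3 3 4 0], max=4
Drop 3: T rot2 at col 1 lands with bottom-row=3; cleared 0 line(s) (total 0); column heights now [0 5 5 5 0], max=5
Drop 4: Z rot2 at col 1 lands with bottom-row=5; cleared 0 line(s) (total 0); column heights now [0 7 7 6 0], max=7
Test piece O rot1 at col 1 (width 2): heights before test = [0 7 7 6 0]; fits = False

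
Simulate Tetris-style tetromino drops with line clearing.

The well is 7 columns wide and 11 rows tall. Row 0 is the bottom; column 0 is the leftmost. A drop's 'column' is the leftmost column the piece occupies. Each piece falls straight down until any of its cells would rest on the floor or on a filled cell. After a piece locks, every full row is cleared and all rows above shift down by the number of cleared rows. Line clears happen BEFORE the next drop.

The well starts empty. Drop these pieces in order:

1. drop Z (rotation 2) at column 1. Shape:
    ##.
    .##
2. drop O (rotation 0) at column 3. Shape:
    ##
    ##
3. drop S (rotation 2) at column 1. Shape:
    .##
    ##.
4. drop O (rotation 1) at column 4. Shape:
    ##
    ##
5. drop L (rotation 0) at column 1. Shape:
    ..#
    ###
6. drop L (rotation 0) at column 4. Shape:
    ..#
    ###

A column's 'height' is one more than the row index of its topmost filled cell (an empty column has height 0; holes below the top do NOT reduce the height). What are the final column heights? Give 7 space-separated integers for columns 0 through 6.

Drop 1: Z rot2 at col 1 lands with bottom-row=0; cleared 0 line(s) (total 0); column heights now [0 2 2 1 0 0 0], max=2
Drop 2: O rot0 at col 3 lands with bottom-row=1; cleared 0 line(s) (total 0); column heights now [0 2 2 3 3 0 0], max=3
Drop 3: S rot2 at col 1 lands with bottom-row=2; cleared 0 line(s) (total 0); column heights now [0 3 4 4 3 0 0], max=4
Drop 4: O rot1 at col 4 lands with bottom-row=3; cleared 0 line(s) (total 0); column heights now [0 3 4 4 5 5 0], max=5
Drop 5: L rot0 at col 1 lands with bottom-row=4; cleared 0 line(s) (total 0); column heights now [0 5 5 6 5 5 0], max=6
Drop 6: L rot0 at col 4 lands with bottom-row=5; cleared 0 line(s) (total 0); column heights now [0 5 5 6 6 6 7], max=7

Answer: 0 5 5 6 6 6 7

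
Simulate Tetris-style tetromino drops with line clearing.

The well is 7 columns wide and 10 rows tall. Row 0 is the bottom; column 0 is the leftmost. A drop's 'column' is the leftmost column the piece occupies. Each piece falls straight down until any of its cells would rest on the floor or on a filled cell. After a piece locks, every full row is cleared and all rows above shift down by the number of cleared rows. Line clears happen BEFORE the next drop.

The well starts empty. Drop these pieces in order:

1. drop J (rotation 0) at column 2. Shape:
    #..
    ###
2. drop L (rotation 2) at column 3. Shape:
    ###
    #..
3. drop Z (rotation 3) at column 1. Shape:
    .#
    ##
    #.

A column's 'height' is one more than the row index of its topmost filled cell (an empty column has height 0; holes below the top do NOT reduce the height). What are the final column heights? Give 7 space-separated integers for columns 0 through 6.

Answer: 0 3 4 3 3 3 0

Derivation:
Drop 1: J rot0 at col 2 lands with bottom-row=0; cleared 0 line(s) (total 0); column heights now [0 0 2 1 1 0 0], max=2
Drop 2: L rot2 at col 3 lands with bottom-row=1; cleared 0 line(s) (total 0); column heights now [0 0 2 3 3 3 0], max=3
Drop 3: Z rot3 at col 1 lands with bottom-row=1; cleared 0 line(s) (total 0); column heights now [0 3 4 3 3 3 0], max=4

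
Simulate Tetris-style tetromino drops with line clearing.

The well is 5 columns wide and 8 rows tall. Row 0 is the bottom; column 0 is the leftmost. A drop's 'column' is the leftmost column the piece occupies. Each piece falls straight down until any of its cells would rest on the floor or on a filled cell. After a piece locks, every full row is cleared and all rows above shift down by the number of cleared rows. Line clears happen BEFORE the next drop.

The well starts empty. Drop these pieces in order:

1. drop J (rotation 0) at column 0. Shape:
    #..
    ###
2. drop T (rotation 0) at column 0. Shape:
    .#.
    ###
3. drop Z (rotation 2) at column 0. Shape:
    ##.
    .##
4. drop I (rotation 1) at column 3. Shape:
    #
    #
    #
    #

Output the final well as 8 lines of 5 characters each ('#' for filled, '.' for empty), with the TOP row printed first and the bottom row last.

Answer: .....
.....
##...
.##..
.#.#.
####.
#..#.
####.

Derivation:
Drop 1: J rot0 at col 0 lands with bottom-row=0; cleared 0 line(s) (total 0); column heights now [2 1 1 0 0], max=2
Drop 2: T rot0 at col 0 lands with bottom-row=2; cleared 0 line(s) (total 0); column heights now [3 4 3 0 0], max=4
Drop 3: Z rot2 at col 0 lands with bottom-row=4; cleared 0 line(s) (total 0); column heights now [6 6 5 0 0], max=6
Drop 4: I rot1 at col 3 lands with bottom-row=0; cleared 0 line(s) (total 0); column heights now [6 6 5 4 0], max=6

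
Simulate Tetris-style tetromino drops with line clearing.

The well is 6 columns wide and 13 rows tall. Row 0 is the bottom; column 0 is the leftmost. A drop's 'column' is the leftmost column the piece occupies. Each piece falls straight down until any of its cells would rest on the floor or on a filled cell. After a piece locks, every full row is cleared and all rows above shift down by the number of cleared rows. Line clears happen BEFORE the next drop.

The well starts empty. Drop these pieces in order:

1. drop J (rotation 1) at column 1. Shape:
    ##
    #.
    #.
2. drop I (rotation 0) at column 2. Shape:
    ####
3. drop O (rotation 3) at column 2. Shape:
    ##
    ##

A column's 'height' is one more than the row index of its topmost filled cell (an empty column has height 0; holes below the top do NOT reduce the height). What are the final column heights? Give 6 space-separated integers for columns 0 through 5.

Drop 1: J rot1 at col 1 lands with bottom-row=0; cleared 0 line(s) (total 0); column heights now [0 3 3 0 0 0], max=3
Drop 2: I rot0 at col 2 lands with bottom-row=3; cleared 0 line(s) (total 0); column heights now [0 3 4 4 4 4], max=4
Drop 3: O rot3 at col 2 lands with bottom-row=4; cleared 0 line(s) (total 0); column heights now [0 3 6 6 4 4], max=6

Answer: 0 3 6 6 4 4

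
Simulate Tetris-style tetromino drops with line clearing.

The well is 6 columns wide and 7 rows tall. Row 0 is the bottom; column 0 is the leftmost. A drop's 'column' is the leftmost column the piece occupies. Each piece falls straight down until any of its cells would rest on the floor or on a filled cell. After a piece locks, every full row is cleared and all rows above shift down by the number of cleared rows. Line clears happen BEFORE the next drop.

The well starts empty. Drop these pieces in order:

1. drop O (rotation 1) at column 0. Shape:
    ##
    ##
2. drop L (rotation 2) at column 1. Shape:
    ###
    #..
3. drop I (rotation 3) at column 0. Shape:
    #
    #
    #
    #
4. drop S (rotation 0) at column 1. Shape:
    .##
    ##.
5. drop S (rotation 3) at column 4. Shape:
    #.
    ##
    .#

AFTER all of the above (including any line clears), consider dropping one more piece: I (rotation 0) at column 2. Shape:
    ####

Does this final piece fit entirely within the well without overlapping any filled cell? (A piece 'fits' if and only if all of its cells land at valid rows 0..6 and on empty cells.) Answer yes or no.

Answer: yes

Derivation:
Drop 1: O rot1 at col 0 lands with bottom-row=0; cleared 0 line(s) (total 0); column heights now [2 2 0 0 0 0], max=2
Drop 2: L rot2 at col 1 lands with bottom-row=2; cleared 0 line(s) (total 0); column heights now [2 4 4 4 0 0], max=4
Drop 3: I rot3 at col 0 lands with bottom-row=2; cleared 0 line(s) (total 0); column heights now [6 4 4 4 0 0], max=6
Drop 4: S rot0 at col 1 lands with bottom-row=4; cleared 0 line(s) (total 0); column heights now [6 5 6 6 0 0], max=6
Drop 5: S rot3 at col 4 lands with bottom-row=0; cleared 0 line(s) (total 0); column heights now [6 5 6 6 3 2], max=6
Test piece I rot0 at col 2 (width 4): heights before test = [6 5 6 6 3 2]; fits = True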